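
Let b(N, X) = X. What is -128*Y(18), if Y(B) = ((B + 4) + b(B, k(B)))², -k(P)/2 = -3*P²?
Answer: -494739968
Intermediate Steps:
k(P) = 6*P² (k(P) = -(-6)*P² = 6*P²)
Y(B) = (4 + B + 6*B²)² (Y(B) = ((B + 4) + 6*B²)² = ((4 + B) + 6*B²)² = (4 + B + 6*B²)²)
-128*Y(18) = -128*(4 + 18 + 6*18²)² = -128*(4 + 18 + 6*324)² = -128*(4 + 18 + 1944)² = -128*1966² = -128*3865156 = -494739968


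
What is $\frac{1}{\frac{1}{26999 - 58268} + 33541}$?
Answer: $\frac{31269}{1048793528} \approx 2.9814 \cdot 10^{-5}$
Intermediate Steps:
$\frac{1}{\frac{1}{26999 - 58268} + 33541} = \frac{1}{\frac{1}{-31269} + 33541} = \frac{1}{- \frac{1}{31269} + 33541} = \frac{1}{\frac{1048793528}{31269}} = \frac{31269}{1048793528}$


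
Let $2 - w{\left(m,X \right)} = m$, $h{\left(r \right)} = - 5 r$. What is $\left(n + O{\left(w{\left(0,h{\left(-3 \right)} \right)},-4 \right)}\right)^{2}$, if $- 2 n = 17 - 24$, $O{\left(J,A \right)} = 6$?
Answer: $\frac{361}{4} \approx 90.25$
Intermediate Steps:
$w{\left(m,X \right)} = 2 - m$
$n = \frac{7}{2}$ ($n = - \frac{17 - 24}{2} = \left(- \frac{1}{2}\right) \left(-7\right) = \frac{7}{2} \approx 3.5$)
$\left(n + O{\left(w{\left(0,h{\left(-3 \right)} \right)},-4 \right)}\right)^{2} = \left(\frac{7}{2} + 6\right)^{2} = \left(\frac{19}{2}\right)^{2} = \frac{361}{4}$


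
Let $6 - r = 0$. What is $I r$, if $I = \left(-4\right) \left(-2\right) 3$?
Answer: $144$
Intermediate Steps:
$I = 24$ ($I = 8 \cdot 3 = 24$)
$r = 6$ ($r = 6 - 0 = 6 + 0 = 6$)
$I r = 24 \cdot 6 = 144$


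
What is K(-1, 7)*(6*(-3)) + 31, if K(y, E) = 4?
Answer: -41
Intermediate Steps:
K(-1, 7)*(6*(-3)) + 31 = 4*(6*(-3)) + 31 = 4*(-18) + 31 = -72 + 31 = -41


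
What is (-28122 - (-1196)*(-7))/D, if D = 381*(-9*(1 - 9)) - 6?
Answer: -18247/13713 ≈ -1.3306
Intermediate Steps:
D = 27426 (D = 381*(-9*(-8)) - 6 = 381*72 - 6 = 27432 - 6 = 27426)
(-28122 - (-1196)*(-7))/D = (-28122 - (-1196)*(-7))/27426 = (-28122 - 1*8372)*(1/27426) = (-28122 - 8372)*(1/27426) = -36494*1/27426 = -18247/13713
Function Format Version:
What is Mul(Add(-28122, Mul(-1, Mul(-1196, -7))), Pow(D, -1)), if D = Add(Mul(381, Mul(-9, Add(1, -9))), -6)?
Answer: Rational(-18247, 13713) ≈ -1.3306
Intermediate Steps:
D = 27426 (D = Add(Mul(381, Mul(-9, -8)), -6) = Add(Mul(381, 72), -6) = Add(27432, -6) = 27426)
Mul(Add(-28122, Mul(-1, Mul(-1196, -7))), Pow(D, -1)) = Mul(Add(-28122, Mul(-1, Mul(-1196, -7))), Pow(27426, -1)) = Mul(Add(-28122, Mul(-1, 8372)), Rational(1, 27426)) = Mul(Add(-28122, -8372), Rational(1, 27426)) = Mul(-36494, Rational(1, 27426)) = Rational(-18247, 13713)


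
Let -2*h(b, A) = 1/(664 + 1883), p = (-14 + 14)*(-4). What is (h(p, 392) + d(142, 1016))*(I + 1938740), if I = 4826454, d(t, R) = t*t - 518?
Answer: 338519222989631/2547 ≈ 1.3291e+11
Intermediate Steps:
d(t, R) = -518 + t**2 (d(t, R) = t**2 - 518 = -518 + t**2)
p = 0 (p = 0*(-4) = 0)
h(b, A) = -1/5094 (h(b, A) = -1/(2*(664 + 1883)) = -1/2/2547 = -1/2*1/2547 = -1/5094)
(h(p, 392) + d(142, 1016))*(I + 1938740) = (-1/5094 + (-518 + 142**2))*(4826454 + 1938740) = (-1/5094 + (-518 + 20164))*6765194 = (-1/5094 + 19646)*6765194 = (100076723/5094)*6765194 = 338519222989631/2547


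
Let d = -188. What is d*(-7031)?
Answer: 1321828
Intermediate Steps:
d*(-7031) = -188*(-7031) = 1321828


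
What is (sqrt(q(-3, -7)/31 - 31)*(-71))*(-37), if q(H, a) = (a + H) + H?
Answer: 2627*I*sqrt(30194)/31 ≈ 14725.0*I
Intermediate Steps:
q(H, a) = a + 2*H (q(H, a) = (H + a) + H = a + 2*H)
(sqrt(q(-3, -7)/31 - 31)*(-71))*(-37) = (sqrt((-7 + 2*(-3))/31 - 31)*(-71))*(-37) = (sqrt((-7 - 6)*(1/31) - 31)*(-71))*(-37) = (sqrt(-13*1/31 - 31)*(-71))*(-37) = (sqrt(-13/31 - 31)*(-71))*(-37) = (sqrt(-974/31)*(-71))*(-37) = ((I*sqrt(30194)/31)*(-71))*(-37) = -71*I*sqrt(30194)/31*(-37) = 2627*I*sqrt(30194)/31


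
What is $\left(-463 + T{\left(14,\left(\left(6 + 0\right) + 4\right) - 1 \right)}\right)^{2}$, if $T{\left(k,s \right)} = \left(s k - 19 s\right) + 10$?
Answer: $248004$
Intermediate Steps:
$T{\left(k,s \right)} = 10 - 19 s + k s$ ($T{\left(k,s \right)} = \left(k s - 19 s\right) + 10 = \left(- 19 s + k s\right) + 10 = 10 - 19 s + k s$)
$\left(-463 + T{\left(14,\left(\left(6 + 0\right) + 4\right) - 1 \right)}\right)^{2} = \left(-463 + \left(10 - 19 \left(\left(\left(6 + 0\right) + 4\right) - 1\right) + 14 \left(\left(\left(6 + 0\right) + 4\right) - 1\right)\right)\right)^{2} = \left(-463 + \left(10 - 19 \left(\left(6 + 4\right) - 1\right) + 14 \left(\left(6 + 4\right) - 1\right)\right)\right)^{2} = \left(-463 + \left(10 - 19 \left(10 - 1\right) + 14 \left(10 - 1\right)\right)\right)^{2} = \left(-463 + \left(10 - 171 + 14 \cdot 9\right)\right)^{2} = \left(-463 + \left(10 - 171 + 126\right)\right)^{2} = \left(-463 - 35\right)^{2} = \left(-498\right)^{2} = 248004$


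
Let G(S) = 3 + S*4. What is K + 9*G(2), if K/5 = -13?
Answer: 34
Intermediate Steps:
K = -65 (K = 5*(-13) = -65)
G(S) = 3 + 4*S
K + 9*G(2) = -65 + 9*(3 + 4*2) = -65 + 9*(3 + 8) = -65 + 9*11 = -65 + 99 = 34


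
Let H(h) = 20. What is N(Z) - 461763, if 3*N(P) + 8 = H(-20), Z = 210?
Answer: -461759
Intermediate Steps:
N(P) = 4 (N(P) = -8/3 + (⅓)*20 = -8/3 + 20/3 = 4)
N(Z) - 461763 = 4 - 461763 = -461759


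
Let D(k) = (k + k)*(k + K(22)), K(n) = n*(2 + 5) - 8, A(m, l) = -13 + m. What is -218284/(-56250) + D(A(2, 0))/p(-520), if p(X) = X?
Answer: 14028509/1462500 ≈ 9.5921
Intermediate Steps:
K(n) = -8 + 7*n (K(n) = n*7 - 8 = 7*n - 8 = -8 + 7*n)
D(k) = 2*k*(146 + k) (D(k) = (k + k)*(k + (-8 + 7*22)) = (2*k)*(k + (-8 + 154)) = (2*k)*(k + 146) = (2*k)*(146 + k) = 2*k*(146 + k))
-218284/(-56250) + D(A(2, 0))/p(-520) = -218284/(-56250) + (2*(-13 + 2)*(146 + (-13 + 2)))/(-520) = -218284*(-1/56250) + (2*(-11)*(146 - 11))*(-1/520) = 109142/28125 + (2*(-11)*135)*(-1/520) = 109142/28125 - 2970*(-1/520) = 109142/28125 + 297/52 = 14028509/1462500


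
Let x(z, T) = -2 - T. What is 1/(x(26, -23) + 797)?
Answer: 1/818 ≈ 0.0012225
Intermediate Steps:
1/(x(26, -23) + 797) = 1/((-2 - 1*(-23)) + 797) = 1/((-2 + 23) + 797) = 1/(21 + 797) = 1/818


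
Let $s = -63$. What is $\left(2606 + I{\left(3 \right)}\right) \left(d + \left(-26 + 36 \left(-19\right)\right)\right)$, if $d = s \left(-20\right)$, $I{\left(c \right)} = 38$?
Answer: $1454200$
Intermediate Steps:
$d = 1260$ ($d = \left(-63\right) \left(-20\right) = 1260$)
$\left(2606 + I{\left(3 \right)}\right) \left(d + \left(-26 + 36 \left(-19\right)\right)\right) = \left(2606 + 38\right) \left(1260 + \left(-26 + 36 \left(-19\right)\right)\right) = 2644 \left(1260 - 710\right) = 2644 \cdot 550 = 1454200$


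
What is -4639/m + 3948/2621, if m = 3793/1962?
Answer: -23840628114/9941453 ≈ -2398.1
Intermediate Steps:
m = 3793/1962 (m = 3793*(1/1962) = 3793/1962 ≈ 1.9332)
-4639/m + 3948/2621 = -4639/3793/1962 + 3948/2621 = -4639*1962/3793 + 3948*(1/2621) = -9101718/3793 + 3948/2621 = -23840628114/9941453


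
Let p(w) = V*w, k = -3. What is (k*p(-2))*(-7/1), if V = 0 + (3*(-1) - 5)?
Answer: 336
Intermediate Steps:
V = -8 (V = 0 + (-3 - 5) = 0 - 8 = -8)
p(w) = -8*w
(k*p(-2))*(-7/1) = (-(-24)*(-2))*(-7/1) = (-3*16)*(-7*1) = -48*(-7) = 336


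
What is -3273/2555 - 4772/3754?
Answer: -12239651/4795735 ≈ -2.5522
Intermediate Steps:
-3273/2555 - 4772/3754 = -3273*1/2555 - 4772*1/3754 = -3273/2555 - 2386/1877 = -12239651/4795735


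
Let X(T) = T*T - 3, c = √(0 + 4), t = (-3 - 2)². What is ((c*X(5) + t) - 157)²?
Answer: 7744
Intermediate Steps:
t = 25 (t = (-5)² = 25)
c = 2 (c = √4 = 2)
X(T) = -3 + T² (X(T) = T² - 3 = -3 + T²)
((c*X(5) + t) - 157)² = ((2*(-3 + 5²) + 25) - 157)² = ((2*(-3 + 25) + 25) - 157)² = ((2*22 + 25) - 157)² = ((44 + 25) - 157)² = (69 - 157)² = (-88)² = 7744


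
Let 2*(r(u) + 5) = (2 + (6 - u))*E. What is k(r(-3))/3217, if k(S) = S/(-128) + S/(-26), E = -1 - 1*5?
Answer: 1463/2676544 ≈ 0.00054660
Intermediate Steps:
E = -6 (E = -1 - 5 = -6)
r(u) = -29 + 3*u (r(u) = -5 + ((2 + (6 - u))*(-6))/2 = -5 + ((8 - u)*(-6))/2 = -5 + (-48 + 6*u)/2 = -5 + (-24 + 3*u) = -29 + 3*u)
k(S) = -77*S/1664 (k(S) = S*(-1/128) + S*(-1/26) = -S/128 - S/26 = -77*S/1664)
k(r(-3))/3217 = -77*(-29 + 3*(-3))/1664/3217 = -77*(-29 - 9)/1664*(1/3217) = -77/1664*(-38)*(1/3217) = (1463/832)*(1/3217) = 1463/2676544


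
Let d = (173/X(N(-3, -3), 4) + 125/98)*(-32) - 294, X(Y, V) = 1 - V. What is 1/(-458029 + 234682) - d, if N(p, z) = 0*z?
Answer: -16531102703/10944003 ≈ -1510.5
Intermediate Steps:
N(p, z) = 0
d = 222046/147 (d = (173/(1 - 1*4) + 125/98)*(-32) - 294 = (173/(1 - 4) + 125*(1/98))*(-32) - 294 = (173/(-3) + 125/98)*(-32) - 294 = (173*(-⅓) + 125/98)*(-32) - 294 = (-173/3 + 125/98)*(-32) - 294 = -16579/294*(-32) - 294 = 265264/147 - 294 = 222046/147 ≈ 1510.5)
1/(-458029 + 234682) - d = 1/(-458029 + 234682) - 1*222046/147 = 1/(-223347) - 222046/147 = -1/223347 - 222046/147 = -16531102703/10944003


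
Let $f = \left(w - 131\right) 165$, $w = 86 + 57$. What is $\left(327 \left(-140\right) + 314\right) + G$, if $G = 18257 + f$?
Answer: $-25229$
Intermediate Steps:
$w = 143$
$f = 1980$ ($f = \left(143 - 131\right) 165 = 12 \cdot 165 = 1980$)
$G = 20237$ ($G = 18257 + 1980 = 20237$)
$\left(327 \left(-140\right) + 314\right) + G = \left(327 \left(-140\right) + 314\right) + 20237 = \left(-45780 + 314\right) + 20237 = -45466 + 20237 = -25229$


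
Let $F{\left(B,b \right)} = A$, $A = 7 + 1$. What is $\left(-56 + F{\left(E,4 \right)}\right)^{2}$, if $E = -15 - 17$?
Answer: $2304$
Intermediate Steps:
$E = -32$
$A = 8$
$F{\left(B,b \right)} = 8$
$\left(-56 + F{\left(E,4 \right)}\right)^{2} = \left(-56 + 8\right)^{2} = \left(-48\right)^{2} = 2304$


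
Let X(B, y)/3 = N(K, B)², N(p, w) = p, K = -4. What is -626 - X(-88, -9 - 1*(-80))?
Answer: -674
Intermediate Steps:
X(B, y) = 48 (X(B, y) = 3*(-4)² = 3*16 = 48)
-626 - X(-88, -9 - 1*(-80)) = -626 - 1*48 = -626 - 48 = -674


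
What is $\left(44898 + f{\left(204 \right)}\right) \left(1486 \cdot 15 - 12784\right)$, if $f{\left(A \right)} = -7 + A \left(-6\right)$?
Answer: $415098502$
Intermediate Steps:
$f{\left(A \right)} = -7 - 6 A$
$\left(44898 + f{\left(204 \right)}\right) \left(1486 \cdot 15 - 12784\right) = \left(44898 - 1231\right) \left(1486 \cdot 15 - 12784\right) = \left(44898 - 1231\right) \left(22290 - 12784\right) = \left(44898 - 1231\right) 9506 = 43667 \cdot 9506 = 415098502$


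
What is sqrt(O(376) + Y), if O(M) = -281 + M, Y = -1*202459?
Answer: 2*I*sqrt(50591) ≈ 449.85*I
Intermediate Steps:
Y = -202459
sqrt(O(376) + Y) = sqrt((-281 + 376) - 202459) = sqrt(95 - 202459) = sqrt(-202364) = 2*I*sqrt(50591)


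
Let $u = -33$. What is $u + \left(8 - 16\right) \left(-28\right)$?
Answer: $191$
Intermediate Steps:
$u + \left(8 - 16\right) \left(-28\right) = -33 + \left(8 - 16\right) \left(-28\right) = -33 - -224 = -33 + 224 = 191$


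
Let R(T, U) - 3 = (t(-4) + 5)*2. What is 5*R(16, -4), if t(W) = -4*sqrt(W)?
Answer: 65 - 80*I ≈ 65.0 - 80.0*I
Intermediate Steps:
R(T, U) = 13 - 16*I (R(T, U) = 3 + (-8*I + 5)*2 = 3 + (5 - 8*I)*2 = 3 + (10 - 16*I) = 13 - 16*I)
5*R(16, -4) = 5*(13 - 16*I) = 65 - 80*I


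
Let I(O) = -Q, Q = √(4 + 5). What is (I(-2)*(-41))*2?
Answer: 246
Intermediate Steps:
Q = 3 (Q = √9 = 3)
I(O) = -3 (I(O) = -1*3 = -3)
(I(-2)*(-41))*2 = -3*(-41)*2 = 123*2 = 246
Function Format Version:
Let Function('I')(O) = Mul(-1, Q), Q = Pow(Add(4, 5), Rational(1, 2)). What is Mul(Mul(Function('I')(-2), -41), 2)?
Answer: 246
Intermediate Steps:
Q = 3 (Q = Pow(9, Rational(1, 2)) = 3)
Function('I')(O) = -3 (Function('I')(O) = Mul(-1, 3) = -3)
Mul(Mul(Function('I')(-2), -41), 2) = Mul(Mul(-3, -41), 2) = Mul(123, 2) = 246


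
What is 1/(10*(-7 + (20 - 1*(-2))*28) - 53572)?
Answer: -1/47482 ≈ -2.1061e-5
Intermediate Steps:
1/(10*(-7 + (20 - 1*(-2))*28) - 53572) = 1/(10*(-7 + (20 + 2)*28) - 53572) = 1/(10*(-7 + 22*28) - 53572) = 1/(10*(-7 + 616) - 53572) = 1/(10*609 - 53572) = 1/(6090 - 53572) = 1/(-47482) = -1/47482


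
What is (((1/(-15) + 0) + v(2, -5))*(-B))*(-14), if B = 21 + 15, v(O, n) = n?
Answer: -12768/5 ≈ -2553.6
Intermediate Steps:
B = 36
(((1/(-15) + 0) + v(2, -5))*(-B))*(-14) = (((1/(-15) + 0) - 5)*(-1*36))*(-14) = (((-1/15 + 0) - 5)*(-36))*(-14) = ((-1/15 - 5)*(-36))*(-14) = -76/15*(-36)*(-14) = (912/5)*(-14) = -12768/5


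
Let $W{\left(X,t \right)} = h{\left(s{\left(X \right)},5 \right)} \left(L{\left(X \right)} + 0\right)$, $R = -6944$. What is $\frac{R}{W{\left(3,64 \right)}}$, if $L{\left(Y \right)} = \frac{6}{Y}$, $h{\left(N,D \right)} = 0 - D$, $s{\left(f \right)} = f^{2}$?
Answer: $\frac{3472}{5} \approx 694.4$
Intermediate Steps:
$h{\left(N,D \right)} = - D$
$W{\left(X,t \right)} = - \frac{30}{X}$ ($W{\left(X,t \right)} = \left(-1\right) 5 \left(\frac{6}{X} + 0\right) = - 5 \frac{6}{X} = - \frac{30}{X}$)
$\frac{R}{W{\left(3,64 \right)}} = - \frac{6944}{\left(-30\right) \frac{1}{3}} = - \frac{6944}{-10} = \left(-6944\right) \left(- \frac{1}{10}\right) = \frac{3472}{5}$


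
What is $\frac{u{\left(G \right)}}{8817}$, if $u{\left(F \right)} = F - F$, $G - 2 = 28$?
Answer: $0$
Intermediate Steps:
$G = 30$ ($G = 2 + 28 = 30$)
$u{\left(F \right)} = 0$
$\frac{u{\left(G \right)}}{8817} = \frac{0}{8817} = 0 \cdot \frac{1}{8817} = 0$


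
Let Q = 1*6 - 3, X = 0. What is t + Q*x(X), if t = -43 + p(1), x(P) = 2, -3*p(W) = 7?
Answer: -118/3 ≈ -39.333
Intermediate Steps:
p(W) = -7/3 (p(W) = -1/3*7 = -7/3)
t = -136/3 (t = -43 - 7/3 = -136/3 ≈ -45.333)
Q = 3 (Q = 6 - 3 = 3)
t + Q*x(X) = -136/3 + 3*2 = -136/3 + 6 = -118/3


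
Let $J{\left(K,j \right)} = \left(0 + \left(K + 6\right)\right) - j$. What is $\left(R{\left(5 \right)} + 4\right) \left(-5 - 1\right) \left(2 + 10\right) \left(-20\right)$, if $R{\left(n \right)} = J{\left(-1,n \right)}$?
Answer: $5760$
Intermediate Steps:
$J{\left(K,j \right)} = 6 + K - j$ ($J{\left(K,j \right)} = \left(0 + \left(6 + K\right)\right) - j = \left(6 + K\right) - j = 6 + K - j$)
$R{\left(n \right)} = 5 - n$ ($R{\left(n \right)} = 6 - 1 - n = 5 - n$)
$\left(R{\left(5 \right)} + 4\right) \left(-5 - 1\right) \left(2 + 10\right) \left(-20\right) = \left(\left(5 - 5\right) + 4\right) \left(-5 - 1\right) \left(2 + 10\right) \left(-20\right) = \left(\left(5 - 5\right) + 4\right) \left(-6\right) 12 \left(-20\right) = \left(0 + 4\right) \left(-6\right) 12 \left(-20\right) = 4 \left(-6\right) 12 \left(-20\right) = \left(-24\right) 12 \left(-20\right) = \left(-288\right) \left(-20\right) = 5760$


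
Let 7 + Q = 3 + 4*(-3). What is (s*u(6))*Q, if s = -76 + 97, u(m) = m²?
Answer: -12096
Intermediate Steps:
Q = -16 (Q = -7 + (3 + 4*(-3)) = -7 + (3 - 12) = -7 - 9 = -16)
s = 21
(s*u(6))*Q = (21*6²)*(-16) = (21*36)*(-16) = 756*(-16) = -12096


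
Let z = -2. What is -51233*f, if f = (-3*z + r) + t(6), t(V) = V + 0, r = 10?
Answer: -1127126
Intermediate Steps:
t(V) = V
f = 22 (f = (-3*(-2) + 10) + 6 = (6 + 10) + 6 = 16 + 6 = 22)
-51233*f = -51233*22 = -1127126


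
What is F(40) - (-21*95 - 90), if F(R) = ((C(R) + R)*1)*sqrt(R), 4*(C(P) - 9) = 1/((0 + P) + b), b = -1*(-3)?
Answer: 2085 + 8429*sqrt(10)/86 ≈ 2394.9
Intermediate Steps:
b = 3
C(P) = 9 + 1/(4*(3 + P)) (C(P) = 9 + 1/(4*((0 + P) + 3)) = 9 + 1/(4*(P + 3)) = 9 + 1/(4*(3 + P)))
F(R) = sqrt(R)*(R + (109 + 36*R)/(4*(3 + R))) (F(R) = (((109 + 36*R)/(4*(3 + R)) + R)*1)*sqrt(R) = ((R + (109 + 36*R)/(4*(3 + R)))*1)*sqrt(R) = (R + (109 + 36*R)/(4*(3 + R)))*sqrt(R) = sqrt(R)*(R + (109 + 36*R)/(4*(3 + R))))
F(40) - (-21*95 - 90) = sqrt(40)*(109/4 + 40**2 + 12*40)/(3 + 40) - (-21*95 - 90) = (2*sqrt(10))*(109/4 + 1600 + 480)/43 - (-1995 - 90) = (2*sqrt(10))*(1/43)*(8429/4) - 1*(-2085) = 8429*sqrt(10)/86 + 2085 = 2085 + 8429*sqrt(10)/86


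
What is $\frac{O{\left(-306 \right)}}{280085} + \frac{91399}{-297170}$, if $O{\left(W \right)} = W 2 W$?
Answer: $\frac{1202085253}{3329314378} \approx 0.36106$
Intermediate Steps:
$O{\left(W \right)} = 2 W^{2}$ ($O{\left(W \right)} = 2 W W = 2 W^{2}$)
$\frac{O{\left(-306 \right)}}{280085} + \frac{91399}{-297170} = \frac{2 \left(-306\right)^{2}}{280085} + \frac{91399}{-297170} = 2 \cdot 93636 \cdot \frac{1}{280085} + 91399 \left(- \frac{1}{297170}\right) = 187272 \cdot \frac{1}{280085} - \frac{91399}{297170} = \frac{187272}{280085} - \frac{91399}{297170} = \frac{1202085253}{3329314378}$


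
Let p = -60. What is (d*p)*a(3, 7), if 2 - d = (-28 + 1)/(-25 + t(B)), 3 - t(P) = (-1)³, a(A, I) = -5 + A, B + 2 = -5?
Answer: 600/7 ≈ 85.714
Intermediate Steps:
B = -7 (B = -2 - 5 = -7)
t(P) = 4 (t(P) = 3 - 1*(-1)³ = 3 - 1*(-1) = 3 + 1 = 4)
d = 5/7 (d = 2 - (-28 + 1)/(-25 + 4) = 2 - (-27)/(-21) = 2 - (-27)*(-1)/21 = 2 - 1*9/7 = 2 - 9/7 = 5/7 ≈ 0.71429)
(d*p)*a(3, 7) = ((5/7)*(-60))*(-5 + 3) = -300/7*(-2) = 600/7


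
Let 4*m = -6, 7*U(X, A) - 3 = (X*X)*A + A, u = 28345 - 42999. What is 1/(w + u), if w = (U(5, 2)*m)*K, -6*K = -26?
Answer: -14/205871 ≈ -6.8004e-5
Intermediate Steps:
K = 13/3 (K = -⅙*(-26) = 13/3 ≈ 4.3333)
u = -14654
U(X, A) = 3/7 + A/7 + A*X²/7 (U(X, A) = 3/7 + ((X*X)*A + A)/7 = 3/7 + (X²*A + A)/7 = 3/7 + (A*X² + A)/7 = 3/7 + (A + A*X²)/7 = 3/7 + (A/7 + A*X²/7) = 3/7 + A/7 + A*X²/7)
m = -3/2 (m = (¼)*(-6) = -3/2 ≈ -1.5000)
w = -715/14 (w = ((3/7 + (⅐)*2 + (⅐)*2*5²)*(-3/2))*(13/3) = ((3/7 + 2/7 + (⅐)*2*25)*(-3/2))*(13/3) = ((3/7 + 2/7 + 50/7)*(-3/2))*(13/3) = ((55/7)*(-3/2))*(13/3) = -165/14*13/3 = -715/14 ≈ -51.071)
1/(w + u) = 1/(-715/14 - 14654) = 1/(-205871/14) = -14/205871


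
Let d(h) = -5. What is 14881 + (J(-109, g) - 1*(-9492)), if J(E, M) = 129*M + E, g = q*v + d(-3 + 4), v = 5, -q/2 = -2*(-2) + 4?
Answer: 13299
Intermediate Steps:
q = -16 (q = -2*(-2*(-2) + 4) = -2*(4 + 4) = -2*8 = -16)
g = -85 (g = -16*5 - 5 = -80 - 5 = -85)
J(E, M) = E + 129*M
14881 + (J(-109, g) - 1*(-9492)) = 14881 + ((-109 + 129*(-85)) - 1*(-9492)) = 14881 + ((-109 - 10965) + 9492) = 14881 + (-11074 + 9492) = 14881 - 1582 = 13299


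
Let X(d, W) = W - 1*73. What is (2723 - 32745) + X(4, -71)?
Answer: -30166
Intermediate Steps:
X(d, W) = -73 + W (X(d, W) = W - 73 = -73 + W)
(2723 - 32745) + X(4, -71) = (2723 - 32745) + (-73 - 71) = -30022 - 144 = -30166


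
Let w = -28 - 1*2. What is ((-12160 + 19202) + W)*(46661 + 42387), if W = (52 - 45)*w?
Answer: 608375936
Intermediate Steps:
w = -30 (w = -28 - 2 = -30)
W = -210 (W = (52 - 45)*(-30) = 7*(-30) = -210)
((-12160 + 19202) + W)*(46661 + 42387) = ((-12160 + 19202) - 210)*(46661 + 42387) = (7042 - 210)*89048 = 6832*89048 = 608375936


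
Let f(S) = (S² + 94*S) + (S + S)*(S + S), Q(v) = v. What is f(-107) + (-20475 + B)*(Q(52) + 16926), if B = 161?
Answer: -344843905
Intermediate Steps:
f(S) = 5*S² + 94*S (f(S) = (S² + 94*S) + (2*S)*(2*S) = (S² + 94*S) + 4*S² = 5*S² + 94*S)
f(-107) + (-20475 + B)*(Q(52) + 16926) = -107*(94 + 5*(-107)) + (-20475 + 161)*(52 + 16926) = -107*(94 - 535) - 20314*16978 = -107*(-441) - 344891092 = 47187 - 344891092 = -344843905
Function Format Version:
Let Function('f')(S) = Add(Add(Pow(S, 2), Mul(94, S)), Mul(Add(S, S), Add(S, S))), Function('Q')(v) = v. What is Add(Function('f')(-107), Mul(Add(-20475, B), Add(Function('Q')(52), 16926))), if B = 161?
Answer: -344843905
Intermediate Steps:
Function('f')(S) = Add(Mul(5, Pow(S, 2)), Mul(94, S)) (Function('f')(S) = Add(Add(Pow(S, 2), Mul(94, S)), Mul(Mul(2, S), Mul(2, S))) = Add(Add(Pow(S, 2), Mul(94, S)), Mul(4, Pow(S, 2))) = Add(Mul(5, Pow(S, 2)), Mul(94, S)))
Add(Function('f')(-107), Mul(Add(-20475, B), Add(Function('Q')(52), 16926))) = Add(Mul(-107, Add(94, Mul(5, -107))), Mul(Add(-20475, 161), Add(52, 16926))) = Add(Mul(-107, Add(94, -535)), Mul(-20314, 16978)) = Add(Mul(-107, -441), -344891092) = Add(47187, -344891092) = -344843905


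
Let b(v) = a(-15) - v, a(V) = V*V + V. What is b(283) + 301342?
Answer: 301269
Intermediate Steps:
a(V) = V + V**2 (a(V) = V**2 + V = V + V**2)
b(v) = 210 - v (b(v) = -15*(1 - 15) - v = -15*(-14) - v = 210 - v)
b(283) + 301342 = (210 - 1*283) + 301342 = (210 - 283) + 301342 = -73 + 301342 = 301269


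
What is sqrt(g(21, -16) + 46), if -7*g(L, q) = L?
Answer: sqrt(43) ≈ 6.5574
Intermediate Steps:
g(L, q) = -L/7
sqrt(g(21, -16) + 46) = sqrt(-1/7*21 + 46) = sqrt(-3 + 46) = sqrt(43)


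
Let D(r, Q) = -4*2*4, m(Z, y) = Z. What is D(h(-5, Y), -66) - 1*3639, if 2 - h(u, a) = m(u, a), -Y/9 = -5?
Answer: -3671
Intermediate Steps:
Y = 45 (Y = -9*(-5) = 45)
h(u, a) = 2 - u
D(r, Q) = -32 (D(r, Q) = -8*4 = -32)
D(h(-5, Y), -66) - 1*3639 = -32 - 1*3639 = -32 - 3639 = -3671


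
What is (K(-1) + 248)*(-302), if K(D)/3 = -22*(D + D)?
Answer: -114760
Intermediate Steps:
K(D) = -132*D (K(D) = 3*(-22*(D + D)) = 3*(-44*D) = -132*D)
(K(-1) + 248)*(-302) = (-132*(-1) + 248)*(-302) = (132 + 248)*(-302) = 380*(-302) = -114760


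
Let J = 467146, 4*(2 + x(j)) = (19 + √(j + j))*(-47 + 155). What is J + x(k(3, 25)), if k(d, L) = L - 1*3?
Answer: 467657 + 54*√11 ≈ 4.6784e+5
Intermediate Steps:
k(d, L) = -3 + L (k(d, L) = L - 3 = -3 + L)
x(j) = 511 + 27*√2*√j (x(j) = -2 + ((19 + √(j + j))*(-47 + 155))/4 = -2 + ((19 + √(2*j))*108)/4 = -2 + ((19 + √2*√j)*108)/4 = -2 + (2052 + 108*√2*√j)/4 = -2 + (513 + 27*√2*√j) = 511 + 27*√2*√j)
J + x(k(3, 25)) = 467146 + (511 + 27*√2*√(-3 + 25)) = 467146 + (511 + 27*√2*√22) = 467146 + (511 + 54*√11) = 467657 + 54*√11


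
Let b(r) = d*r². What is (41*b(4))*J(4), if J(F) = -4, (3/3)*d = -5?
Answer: 13120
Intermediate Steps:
d = -5
b(r) = -5*r²
(41*b(4))*J(4) = (41*(-5*4²))*(-4) = (41*(-5*16))*(-4) = (41*(-80))*(-4) = -3280*(-4) = 13120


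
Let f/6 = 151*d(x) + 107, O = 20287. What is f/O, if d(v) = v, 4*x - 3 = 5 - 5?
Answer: 2643/40574 ≈ 0.065140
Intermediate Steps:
x = 3/4 (x = 3/4 + (5 - 5)/4 = 3/4 + (1/4)*0 = 3/4 + 0 = 3/4 ≈ 0.75000)
f = 2643/2 (f = 6*(151*(3/4) + 107) = 6*(453/4 + 107) = 6*(881/4) = 2643/2 ≈ 1321.5)
f/O = (2643/2)/20287 = (2643/2)*(1/20287) = 2643/40574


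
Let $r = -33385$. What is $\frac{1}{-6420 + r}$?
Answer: $- \frac{1}{39805} \approx -2.5122 \cdot 10^{-5}$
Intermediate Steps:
$\frac{1}{-6420 + r} = \frac{1}{-6420 - 33385} = \frac{1}{-39805} = - \frac{1}{39805}$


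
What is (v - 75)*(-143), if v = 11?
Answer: 9152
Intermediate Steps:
(v - 75)*(-143) = (11 - 75)*(-143) = -64*(-143) = 9152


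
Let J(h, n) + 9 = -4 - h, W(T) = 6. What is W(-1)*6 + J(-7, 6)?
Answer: 30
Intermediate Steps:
J(h, n) = -13 - h (J(h, n) = -9 + (-4 - h) = -13 - h)
W(-1)*6 + J(-7, 6) = 6*6 + (-13 - 1*(-7)) = 36 + (-13 + 7) = 36 - 6 = 30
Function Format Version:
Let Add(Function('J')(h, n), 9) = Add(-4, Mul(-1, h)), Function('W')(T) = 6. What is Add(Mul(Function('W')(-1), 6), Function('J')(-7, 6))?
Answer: 30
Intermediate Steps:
Function('J')(h, n) = Add(-13, Mul(-1, h)) (Function('J')(h, n) = Add(-9, Add(-4, Mul(-1, h))) = Add(-13, Mul(-1, h)))
Add(Mul(Function('W')(-1), 6), Function('J')(-7, 6)) = Add(Mul(6, 6), Add(-13, Mul(-1, -7))) = Add(36, Add(-13, 7)) = Add(36, -6) = 30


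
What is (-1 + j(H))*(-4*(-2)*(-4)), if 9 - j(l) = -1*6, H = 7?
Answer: -448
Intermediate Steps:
j(l) = 15 (j(l) = 9 - (-1)*6 = 9 - 1*(-6) = 9 + 6 = 15)
(-1 + j(H))*(-4*(-2)*(-4)) = (-1 + 15)*(-4*(-2)*(-4)) = 14*(8*(-4)) = 14*(-32) = -448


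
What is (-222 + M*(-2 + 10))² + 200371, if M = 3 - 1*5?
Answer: 257015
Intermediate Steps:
M = -2 (M = 3 - 5 = -2)
(-222 + M*(-2 + 10))² + 200371 = (-222 - 2*(-2 + 10))² + 200371 = (-222 - 2*8)² + 200371 = (-222 - 16)² + 200371 = (-238)² + 200371 = 56644 + 200371 = 257015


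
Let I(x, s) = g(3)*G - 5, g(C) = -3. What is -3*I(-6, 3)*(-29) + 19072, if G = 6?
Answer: 17071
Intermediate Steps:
I(x, s) = -23 (I(x, s) = -3*6 - 5 = -18 - 5 = -23)
-3*I(-6, 3)*(-29) + 19072 = -3*(-23)*(-29) + 19072 = 69*(-29) + 19072 = -2001 + 19072 = 17071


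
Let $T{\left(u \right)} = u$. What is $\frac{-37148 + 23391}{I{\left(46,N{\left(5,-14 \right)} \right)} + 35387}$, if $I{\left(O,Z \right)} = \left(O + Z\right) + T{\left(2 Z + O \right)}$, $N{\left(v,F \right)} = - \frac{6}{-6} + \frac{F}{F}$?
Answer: $- \frac{13757}{35485} \approx -0.38768$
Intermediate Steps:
$N{\left(v,F \right)} = 2$ ($N{\left(v,F \right)} = \left(-6\right) \left(- \frac{1}{6}\right) + 1 = 1 + 1 = 2$)
$I{\left(O,Z \right)} = 2 O + 3 Z$ ($I{\left(O,Z \right)} = \left(O + Z\right) + \left(2 Z + O\right) = \left(O + Z\right) + \left(O + 2 Z\right) = 2 O + 3 Z$)
$\frac{-37148 + 23391}{I{\left(46,N{\left(5,-14 \right)} \right)} + 35387} = \frac{-37148 + 23391}{\left(2 \cdot 46 + 3 \cdot 2\right) + 35387} = - \frac{13757}{\left(92 + 6\right) + 35387} = - \frac{13757}{98 + 35387} = - \frac{13757}{35485}$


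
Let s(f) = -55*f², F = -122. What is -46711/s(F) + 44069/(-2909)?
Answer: -35939882481/2381365580 ≈ -15.092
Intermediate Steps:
-46711/s(F) + 44069/(-2909) = -46711/((-55*(-122)²)) + 44069/(-2909) = -46711/((-55*14884)) + 44069*(-1/2909) = -46711/(-818620) - 44069/2909 = -46711*(-1/818620) - 44069/2909 = 46711/818620 - 44069/2909 = -35939882481/2381365580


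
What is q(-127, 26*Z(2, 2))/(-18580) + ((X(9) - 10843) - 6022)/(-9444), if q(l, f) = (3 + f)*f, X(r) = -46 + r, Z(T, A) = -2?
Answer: 12082327/7311230 ≈ 1.6526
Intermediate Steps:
q(l, f) = f*(3 + f)
q(-127, 26*Z(2, 2))/(-18580) + ((X(9) - 10843) - 6022)/(-9444) = ((26*(-2))*(3 + 26*(-2)))/(-18580) + (((-46 + 9) - 10843) - 6022)/(-9444) = -52*(3 - 52)*(-1/18580) + ((-37 - 10843) - 6022)*(-1/9444) = -52*(-49)*(-1/18580) + (-10880 - 6022)*(-1/9444) = 2548*(-1/18580) - 16902*(-1/9444) = -637/4645 + 2817/1574 = 12082327/7311230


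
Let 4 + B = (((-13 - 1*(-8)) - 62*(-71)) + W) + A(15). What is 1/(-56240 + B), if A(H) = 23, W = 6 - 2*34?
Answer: -1/51886 ≈ -1.9273e-5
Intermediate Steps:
W = -62 (W = 6 - 68 = -62)
B = 4354 (B = -4 + ((((-13 - 1*(-8)) - 62*(-71)) - 62) + 23) = -4 + ((((-13 + 8) + 4402) - 62) + 23) = -4 + (((-5 + 4402) - 62) + 23) = -4 + ((4397 - 62) + 23) = -4 + (4335 + 23) = -4 + 4358 = 4354)
1/(-56240 + B) = 1/(-56240 + 4354) = 1/(-51886) = -1/51886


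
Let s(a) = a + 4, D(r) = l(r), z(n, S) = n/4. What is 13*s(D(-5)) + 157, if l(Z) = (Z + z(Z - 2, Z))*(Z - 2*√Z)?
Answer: 2591/4 + 351*I*√5/2 ≈ 647.75 + 392.43*I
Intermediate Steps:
z(n, S) = n/4 (z(n, S) = n*(¼) = n/4)
l(Z) = (-½ + 5*Z/4)*(Z - 2*√Z) (l(Z) = (Z + (Z - 2)/4)*(Z - 2*√Z) = (Z + (-2 + Z)/4)*(Z - 2*√Z) = (Z + (-½ + Z/4))*(Z - 2*√Z) = (-½ + 5*Z/4)*(Z - 2*√Z))
D(r) = √r - 5*r^(3/2)/2 - r/2 + 5*r²/4
s(a) = 4 + a
13*s(D(-5)) + 157 = 13*(4 + (√(-5) - (-25)*I*√5/2 - ½*(-5) + (5/4)*(-5)²)) + 157 = 13*(4 + (I*√5 - (-25)*I*√5/2 + 5/2 + (5/4)*25)) + 157 = 13*(4 + (I*√5 + 25*I*√5/2 + 5/2 + 125/4)) + 157 = 13*(4 + (135/4 + 27*I*√5/2)) + 157 = 13*(151/4 + 27*I*√5/2) + 157 = (1963/4 + 351*I*√5/2) + 157 = 2591/4 + 351*I*√5/2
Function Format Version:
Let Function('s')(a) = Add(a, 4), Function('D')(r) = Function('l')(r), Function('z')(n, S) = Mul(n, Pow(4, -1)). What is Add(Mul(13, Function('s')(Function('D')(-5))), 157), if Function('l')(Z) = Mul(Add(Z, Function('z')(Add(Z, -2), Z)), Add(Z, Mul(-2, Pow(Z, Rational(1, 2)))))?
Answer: Add(Rational(2591, 4), Mul(Rational(351, 2), I, Pow(5, Rational(1, 2)))) ≈ Add(647.75, Mul(392.43, I))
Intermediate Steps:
Function('z')(n, S) = Mul(Rational(1, 4), n) (Function('z')(n, S) = Mul(n, Rational(1, 4)) = Mul(Rational(1, 4), n))
Function('l')(Z) = Mul(Add(Rational(-1, 2), Mul(Rational(5, 4), Z)), Add(Z, Mul(-2, Pow(Z, Rational(1, 2))))) (Function('l')(Z) = Mul(Add(Z, Mul(Rational(1, 4), Add(Z, -2))), Add(Z, Mul(-2, Pow(Z, Rational(1, 2))))) = Mul(Add(Z, Mul(Rational(1, 4), Add(-2, Z))), Add(Z, Mul(-2, Pow(Z, Rational(1, 2))))) = Mul(Add(Z, Add(Rational(-1, 2), Mul(Rational(1, 4), Z))), Add(Z, Mul(-2, Pow(Z, Rational(1, 2))))) = Mul(Add(Rational(-1, 2), Mul(Rational(5, 4), Z)), Add(Z, Mul(-2, Pow(Z, Rational(1, 2))))))
Function('D')(r) = Add(Pow(r, Rational(1, 2)), Mul(Rational(-5, 2), Pow(r, Rational(3, 2))), Mul(Rational(-1, 2), r), Mul(Rational(5, 4), Pow(r, 2)))
Function('s')(a) = Add(4, a)
Add(Mul(13, Function('s')(Function('D')(-5))), 157) = Add(Mul(13, Add(4, Add(Pow(-5, Rational(1, 2)), Mul(Rational(-5, 2), Pow(-5, Rational(3, 2))), Mul(Rational(-1, 2), -5), Mul(Rational(5, 4), Pow(-5, 2))))), 157) = Add(Mul(13, Add(4, Add(Mul(I, Pow(5, Rational(1, 2))), Mul(Rational(-5, 2), Mul(-5, I, Pow(5, Rational(1, 2)))), Rational(5, 2), Mul(Rational(5, 4), 25)))), 157) = Add(Mul(13, Add(4, Add(Mul(I, Pow(5, Rational(1, 2))), Mul(Rational(25, 2), I, Pow(5, Rational(1, 2))), Rational(5, 2), Rational(125, 4)))), 157) = Add(Mul(13, Add(4, Add(Rational(135, 4), Mul(Rational(27, 2), I, Pow(5, Rational(1, 2)))))), 157) = Add(Mul(13, Add(Rational(151, 4), Mul(Rational(27, 2), I, Pow(5, Rational(1, 2))))), 157) = Add(Add(Rational(1963, 4), Mul(Rational(351, 2), I, Pow(5, Rational(1, 2)))), 157) = Add(Rational(2591, 4), Mul(Rational(351, 2), I, Pow(5, Rational(1, 2))))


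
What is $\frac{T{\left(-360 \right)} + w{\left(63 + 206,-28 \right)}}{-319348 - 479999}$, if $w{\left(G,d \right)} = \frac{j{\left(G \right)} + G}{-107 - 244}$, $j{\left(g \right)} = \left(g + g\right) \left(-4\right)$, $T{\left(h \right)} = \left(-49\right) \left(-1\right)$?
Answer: $- \frac{19082}{280570797} \approx -6.8011 \cdot 10^{-5}$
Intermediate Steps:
$T{\left(h \right)} = 49$
$j{\left(g \right)} = - 8 g$ ($j{\left(g \right)} = 2 g \left(-4\right) = - 8 g$)
$w{\left(G,d \right)} = \frac{7 G}{351}$ ($w{\left(G,d \right)} = \frac{- 8 G + G}{-107 - 244} = \frac{\left(-7\right) G}{-351} = - 7 G \left(- \frac{1}{351}\right) = \frac{7 G}{351}$)
$\frac{T{\left(-360 \right)} + w{\left(63 + 206,-28 \right)}}{-319348 - 479999} = \frac{49 + \frac{7 \left(63 + 206\right)}{351}}{-319348 - 479999} = \frac{49 + \frac{7}{351} \cdot 269}{-799347} = \left(49 + \frac{1883}{351}\right) \left(- \frac{1}{799347}\right) = \frac{19082}{351} \left(- \frac{1}{799347}\right) = - \frac{19082}{280570797}$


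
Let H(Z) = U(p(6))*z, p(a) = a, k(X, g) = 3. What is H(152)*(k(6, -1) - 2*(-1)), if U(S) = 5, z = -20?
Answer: -500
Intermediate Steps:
H(Z) = -100 (H(Z) = 5*(-20) = -100)
H(152)*(k(6, -1) - 2*(-1)) = -100*(3 - 2*(-1)) = -100*(3 + 2) = -100*5 = -500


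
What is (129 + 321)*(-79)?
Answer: -35550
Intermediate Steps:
(129 + 321)*(-79) = 450*(-79) = -35550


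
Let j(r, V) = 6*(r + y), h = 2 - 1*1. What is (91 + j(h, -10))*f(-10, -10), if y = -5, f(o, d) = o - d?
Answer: 0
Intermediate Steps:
h = 1 (h = 2 - 1 = 1)
j(r, V) = -30 + 6*r (j(r, V) = 6*(r - 5) = 6*(-5 + r) = -30 + 6*r)
(91 + j(h, -10))*f(-10, -10) = (91 + (-30 + 6*1))*(-10 - 1*(-10)) = (91 + (-30 + 6))*(-10 + 10) = (91 - 24)*0 = 67*0 = 0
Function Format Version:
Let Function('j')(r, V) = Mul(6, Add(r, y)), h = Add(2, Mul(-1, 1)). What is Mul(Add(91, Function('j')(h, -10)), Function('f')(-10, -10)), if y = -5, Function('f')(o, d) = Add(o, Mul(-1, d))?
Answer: 0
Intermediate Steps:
h = 1 (h = Add(2, -1) = 1)
Function('j')(r, V) = Add(-30, Mul(6, r)) (Function('j')(r, V) = Mul(6, Add(r, -5)) = Mul(6, Add(-5, r)) = Add(-30, Mul(6, r)))
Mul(Add(91, Function('j')(h, -10)), Function('f')(-10, -10)) = Mul(Add(91, Add(-30, Mul(6, 1))), Add(-10, Mul(-1, -10))) = Mul(Add(91, Add(-30, 6)), Add(-10, 10)) = Mul(Add(91, -24), 0) = Mul(67, 0) = 0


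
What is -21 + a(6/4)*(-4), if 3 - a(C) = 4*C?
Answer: -9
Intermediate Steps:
a(C) = 3 - 4*C
-21 + a(6/4)*(-4) = -21 + (3 - 24/4)*(-4) = -21 + (3 - 4*3/2)*(-4) = -21 + (3 - 6)*(-4) = -21 - 3*(-4) = -21 + 12 = -9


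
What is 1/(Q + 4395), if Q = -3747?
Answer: 1/648 ≈ 0.0015432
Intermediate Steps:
1/(Q + 4395) = 1/(-3747 + 4395) = 1/648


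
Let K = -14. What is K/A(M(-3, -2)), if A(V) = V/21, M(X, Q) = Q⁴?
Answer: -147/8 ≈ -18.375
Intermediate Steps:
A(V) = V/21 (A(V) = V*(1/21) = V/21)
K/A(M(-3, -2)) = -14/((1/21)*(-2)⁴) = -14/((1/21)*16) = -14/16/21 = -14*21/16 = -147/8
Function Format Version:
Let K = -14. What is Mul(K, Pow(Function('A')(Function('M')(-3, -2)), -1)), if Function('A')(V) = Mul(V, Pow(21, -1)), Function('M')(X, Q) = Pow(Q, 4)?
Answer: Rational(-147, 8) ≈ -18.375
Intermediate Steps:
Function('A')(V) = Mul(Rational(1, 21), V) (Function('A')(V) = Mul(V, Rational(1, 21)) = Mul(Rational(1, 21), V))
Mul(K, Pow(Function('A')(Function('M')(-3, -2)), -1)) = Mul(-14, Pow(Mul(Rational(1, 21), Pow(-2, 4)), -1)) = Mul(-14, Pow(Mul(Rational(1, 21), 16), -1)) = Mul(-14, Pow(Rational(16, 21), -1)) = Mul(-14, Rational(21, 16)) = Rational(-147, 8)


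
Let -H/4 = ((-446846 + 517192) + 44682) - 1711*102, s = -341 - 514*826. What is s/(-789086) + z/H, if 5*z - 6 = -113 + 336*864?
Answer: 367288175671/469458824840 ≈ 0.78236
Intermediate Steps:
z = 290197/5 (z = 6/5 + (-113 + 336*864)/5 = 6/5 + (-113 + 290304)/5 = 6/5 + (⅕)*290191 = 6/5 + 290191/5 = 290197/5 ≈ 58039.)
s = -424905 (s = -341 - 424564 = -424905)
H = 237976 (H = -4*(((-446846 + 517192) + 44682) - 1711*102) = -4*((70346 + 44682) - 174522) = -4*(115028 - 174522) = -4*(-59494) = 237976)
s/(-789086) + z/H = -424905/(-789086) + (290197/5)/237976 = -424905*(-1/789086) + (290197/5)*(1/237976) = 424905/789086 + 290197/1189880 = 367288175671/469458824840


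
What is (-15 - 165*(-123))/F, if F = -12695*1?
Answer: -4056/2539 ≈ -1.5975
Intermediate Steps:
F = -12695
(-15 - 165*(-123))/F = (-15 - 165*(-123))/(-12695) = (-15 + 20295)*(-1/12695) = 20280*(-1/12695) = -4056/2539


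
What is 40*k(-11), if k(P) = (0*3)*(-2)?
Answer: 0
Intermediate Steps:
k(P) = 0 (k(P) = 0*(-2) = 0)
40*k(-11) = 40*0 = 0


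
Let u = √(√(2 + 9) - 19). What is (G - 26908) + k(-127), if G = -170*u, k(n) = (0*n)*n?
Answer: -26908 - 170*I*√(19 - √11) ≈ -26908.0 - 673.24*I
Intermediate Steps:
u = √(-19 + √11) (u = √(√11 - 19) = √(-19 + √11) ≈ 3.9602*I)
k(n) = 0 (k(n) = 0*n = 0)
G = -170*√(-19 + √11) ≈ -673.24*I
(G - 26908) + k(-127) = (-170*I*√(19 - √11) - 26908) + 0 = (-26908 - 170*I*√(19 - √11)) + 0 = -26908 - 170*I*√(19 - √11)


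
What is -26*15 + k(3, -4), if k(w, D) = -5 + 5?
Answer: -390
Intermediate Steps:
k(w, D) = 0
-26*15 + k(3, -4) = -26*15 + 0 = -390 + 0 = -390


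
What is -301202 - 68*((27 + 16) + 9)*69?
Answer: -545186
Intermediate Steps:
-301202 - 68*((27 + 16) + 9)*69 = -301202 - 68*(43 + 9)*69 = -301202 - 68*52*69 = -301202 - 3536*69 = -301202 - 1*243984 = -301202 - 243984 = -545186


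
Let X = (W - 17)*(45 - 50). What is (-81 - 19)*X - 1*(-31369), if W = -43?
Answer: 1369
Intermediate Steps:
X = 300 (X = (-43 - 17)*(45 - 50) = -60*(-5) = 300)
(-81 - 19)*X - 1*(-31369) = (-81 - 19)*300 - 1*(-31369) = -100*300 + 31369 = -30000 + 31369 = 1369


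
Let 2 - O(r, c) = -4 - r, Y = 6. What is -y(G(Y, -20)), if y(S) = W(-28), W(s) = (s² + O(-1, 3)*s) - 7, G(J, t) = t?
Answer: -637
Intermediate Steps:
O(r, c) = 6 + r (O(r, c) = 2 - (-4 - r) = 2 + (4 + r) = 6 + r)
W(s) = -7 + s² + 5*s (W(s) = (s² + (6 - 1)*s) - 7 = (s² + 5*s) - 7 = -7 + s² + 5*s)
y(S) = 637 (y(S) = -7 + (-28)² + 5*(-28) = -7 + 784 - 140 = 637)
-y(G(Y, -20)) = -1*637 = -637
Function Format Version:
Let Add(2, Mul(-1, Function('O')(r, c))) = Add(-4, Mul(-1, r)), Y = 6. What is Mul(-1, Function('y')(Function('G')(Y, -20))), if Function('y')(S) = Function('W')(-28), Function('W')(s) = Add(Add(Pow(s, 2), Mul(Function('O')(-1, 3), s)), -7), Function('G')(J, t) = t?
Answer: -637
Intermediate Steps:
Function('O')(r, c) = Add(6, r) (Function('O')(r, c) = Add(2, Mul(-1, Add(-4, Mul(-1, r)))) = Add(2, Add(4, r)) = Add(6, r))
Function('W')(s) = Add(-7, Pow(s, 2), Mul(5, s)) (Function('W')(s) = Add(Add(Pow(s, 2), Mul(Add(6, -1), s)), -7) = Add(Add(Pow(s, 2), Mul(5, s)), -7) = Add(-7, Pow(s, 2), Mul(5, s)))
Function('y')(S) = 637 (Function('y')(S) = Add(-7, Pow(-28, 2), Mul(5, -28)) = Add(-7, 784, -140) = 637)
Mul(-1, Function('y')(Function('G')(Y, -20))) = Mul(-1, 637) = -637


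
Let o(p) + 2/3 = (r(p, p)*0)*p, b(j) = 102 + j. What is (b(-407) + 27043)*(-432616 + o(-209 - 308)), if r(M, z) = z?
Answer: -34701913300/3 ≈ -1.1567e+10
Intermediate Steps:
o(p) = -2/3 (o(p) = -2/3 + (p*0)*p = -2/3 + 0*p = -2/3 + 0 = -2/3)
(b(-407) + 27043)*(-432616 + o(-209 - 308)) = ((102 - 407) + 27043)*(-432616 - 2/3) = (-305 + 27043)*(-1297850/3) = 26738*(-1297850/3) = -34701913300/3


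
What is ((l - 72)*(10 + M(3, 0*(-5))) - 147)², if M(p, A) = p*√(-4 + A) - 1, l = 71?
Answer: 24300 + 1872*I ≈ 24300.0 + 1872.0*I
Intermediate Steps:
M(p, A) = -1 + p*√(-4 + A)
((l - 72)*(10 + M(3, 0*(-5))) - 147)² = ((71 - 72)*(10 + (-1 + 3*√(-4 + 0*(-5)))) - 147)² = (-(10 + (-1 + 3*√(-4 + 0))) - 147)² = (-(10 + (-1 + 3*√(-4))) - 147)² = (-(10 + (-1 + 3*(2*I))) - 147)² = (-(10 + (-1 + 6*I)) - 147)² = (-(9 + 6*I) - 147)² = ((-9 - 6*I) - 147)² = (-156 - 6*I)²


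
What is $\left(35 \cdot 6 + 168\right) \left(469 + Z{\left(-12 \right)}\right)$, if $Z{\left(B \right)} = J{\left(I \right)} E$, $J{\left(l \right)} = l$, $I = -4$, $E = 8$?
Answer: $165186$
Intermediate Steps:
$Z{\left(B \right)} = -32$ ($Z{\left(B \right)} = \left(-4\right) 8 = -32$)
$\left(35 \cdot 6 + 168\right) \left(469 + Z{\left(-12 \right)}\right) = \left(35 \cdot 6 + 168\right) \left(469 - 32\right) = \left(210 + 168\right) 437 = 378 \cdot 437 = 165186$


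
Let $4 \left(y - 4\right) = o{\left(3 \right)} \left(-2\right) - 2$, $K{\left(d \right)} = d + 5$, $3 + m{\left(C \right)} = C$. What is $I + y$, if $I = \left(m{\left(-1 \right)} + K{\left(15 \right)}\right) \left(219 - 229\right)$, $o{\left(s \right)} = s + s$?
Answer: $- \frac{319}{2} \approx -159.5$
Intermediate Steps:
$m{\left(C \right)} = -3 + C$
$K{\left(d \right)} = 5 + d$
$o{\left(s \right)} = 2 s$
$y = \frac{1}{2}$ ($y = 4 + \frac{2 \cdot 3 \left(-2\right) - 2}{4} = 4 + \frac{6 \left(-2\right) - 2}{4} = 4 + \frac{-12 - 2}{4} = 4 + \frac{1}{4} \left(-14\right) = 4 - \frac{7}{2} = \frac{1}{2} \approx 0.5$)
$I = -160$ ($I = \left(\left(-3 - 1\right) + \left(5 + 15\right)\right) \left(219 - 229\right) = \left(-4 + 20\right) \left(-10\right) = 16 \left(-10\right) = -160$)
$I + y = -160 + \frac{1}{2} = - \frac{319}{2}$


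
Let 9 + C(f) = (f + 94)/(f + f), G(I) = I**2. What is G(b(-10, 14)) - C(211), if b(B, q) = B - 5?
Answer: 98443/422 ≈ 233.28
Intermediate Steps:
b(B, q) = -5 + B
C(f) = -9 + (94 + f)/(2*f) (C(f) = -9 + (f + 94)/(f + f) = -9 + (94 + f)/((2*f)) = -9 + (94 + f)*(1/(2*f)) = -9 + (94 + f)/(2*f))
G(b(-10, 14)) - C(211) = (-5 - 10)**2 - (-17/2 + 47/211) = (-15)**2 - (-17/2 + 47*(1/211)) = 225 - (-17/2 + 47/211) = 225 - 1*(-3493/422) = 225 + 3493/422 = 98443/422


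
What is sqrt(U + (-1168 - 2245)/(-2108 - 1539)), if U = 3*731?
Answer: 2*sqrt(7295170687)/3647 ≈ 46.839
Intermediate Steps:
U = 2193
sqrt(U + (-1168 - 2245)/(-2108 - 1539)) = sqrt(2193 + (-1168 - 2245)/(-2108 - 1539)) = sqrt(2193 - 3413/(-3647)) = sqrt(2193 - 3413*(-1/3647)) = sqrt(2193 + 3413/3647) = sqrt(8001284/3647) = 2*sqrt(7295170687)/3647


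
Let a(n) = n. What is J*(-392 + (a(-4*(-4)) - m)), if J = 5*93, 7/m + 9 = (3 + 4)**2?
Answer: -1399371/8 ≈ -1.7492e+5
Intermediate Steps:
m = 7/40 (m = 7/(-9 + (3 + 4)**2) = 7/(-9 + 7**2) = 7/(-9 + 49) = 7/40 ≈ 0.17500)
J = 465
J*(-392 + (a(-4*(-4)) - m)) = 465*(-392 + (-4*(-4) - 1*7/40)) = 465*(-392 + (16 - 7/40)) = 465*(-392 + 633/40) = 465*(-15047/40) = -1399371/8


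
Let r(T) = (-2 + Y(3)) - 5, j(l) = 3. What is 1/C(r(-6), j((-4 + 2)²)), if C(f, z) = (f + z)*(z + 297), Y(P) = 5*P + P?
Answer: 1/4200 ≈ 0.00023810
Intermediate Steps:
Y(P) = 6*P
r(T) = 11 (r(T) = (-2 + 6*3) - 5 = (-2 + 18) - 5 = 16 - 5 = 11)
C(f, z) = (297 + z)*(f + z) (C(f, z) = (f + z)*(297 + z) = (297 + z)*(f + z))
1/C(r(-6), j((-4 + 2)²)) = 1/(3² + 297*11 + 297*3 + 11*3) = 1/(9 + 3267 + 891 + 33) = 1/4200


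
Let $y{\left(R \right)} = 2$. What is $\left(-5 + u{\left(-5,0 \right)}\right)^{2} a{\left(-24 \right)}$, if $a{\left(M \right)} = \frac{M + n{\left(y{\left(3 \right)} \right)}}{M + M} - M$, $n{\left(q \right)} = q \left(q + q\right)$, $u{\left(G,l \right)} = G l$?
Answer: $\frac{1825}{3} \approx 608.33$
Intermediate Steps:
$n{\left(q \right)} = 2 q^{2}$ ($n{\left(q \right)} = q 2 q = 2 q^{2}$)
$a{\left(M \right)} = - M + \frac{8 + M}{2 M}$ ($a{\left(M \right)} = \frac{M + 2 \cdot 2^{2}}{M + M} - M = \frac{M + 2 \cdot 4}{2 M} - M = \left(M + 8\right) \frac{1}{2 M} - M = \left(8 + M\right) \frac{1}{2 M} - M = \frac{8 + M}{2 M} - M = - M + \frac{8 + M}{2 M}$)
$\left(-5 + u{\left(-5,0 \right)}\right)^{2} a{\left(-24 \right)} = \left(-5 - 0\right)^{2} \left(\frac{1}{2} - -24 + \frac{4}{-24}\right) = \left(-5 + 0\right)^{2} \left(\frac{1}{2} + 24 + 4 \left(- \frac{1}{24}\right)\right) = \left(-5\right)^{2} \left(\frac{1}{2} + 24 - \frac{1}{6}\right) = 25 \cdot \frac{73}{3} = \frac{1825}{3}$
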